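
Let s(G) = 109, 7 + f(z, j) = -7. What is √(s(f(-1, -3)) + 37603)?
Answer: 4*√2357 ≈ 194.20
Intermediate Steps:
f(z, j) = -14 (f(z, j) = -7 - 7 = -14)
√(s(f(-1, -3)) + 37603) = √(109 + 37603) = √37712 = 4*√2357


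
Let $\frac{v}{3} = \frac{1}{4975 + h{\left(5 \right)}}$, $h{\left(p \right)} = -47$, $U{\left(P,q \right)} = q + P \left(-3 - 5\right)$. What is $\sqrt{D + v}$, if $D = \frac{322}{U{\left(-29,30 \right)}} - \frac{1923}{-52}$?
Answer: $\frac{\sqrt{42050594584999}}{1049048} \approx 6.1815$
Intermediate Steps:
$U{\left(P,q \right)} = q - 8 P$ ($U{\left(P,q \right)} = q + P \left(-8\right) = q - 8 P$)
$v = \frac{3}{4928}$ ($v = \frac{3}{4975 - 47} = \frac{3}{4928} \approx 0.00060877$)
$D = \frac{260285}{6812}$ ($D = \frac{322}{30 - -232} - \frac{1923}{-52} = \frac{322}{30 + 232} - - \frac{1923}{52} = \frac{322}{262} + \frac{1923}{52} = 322 \cdot \frac{1}{262} + \frac{1923}{52} = \frac{161}{131} + \frac{1923}{52} = \frac{260285}{6812} \approx 38.21$)
$\sqrt{D + v} = \sqrt{\frac{260285}{6812} + \frac{3}{4928}} = \sqrt{\frac{320676229}{8392384}} = \frac{\sqrt{42050594584999}}{1049048}$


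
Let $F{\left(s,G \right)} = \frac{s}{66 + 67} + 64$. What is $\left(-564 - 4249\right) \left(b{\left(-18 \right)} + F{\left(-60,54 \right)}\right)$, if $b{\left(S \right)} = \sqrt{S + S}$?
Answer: $- \frac{40679476}{133} - 28878 i \approx -3.0586 \cdot 10^{5} - 28878.0 i$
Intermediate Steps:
$F{\left(s,G \right)} = 64 + \frac{s}{133}$ ($F{\left(s,G \right)} = \frac{s}{133} + 64 = 64 + \frac{s}{133}$)
$b{\left(S \right)} = \sqrt{2} \sqrt{S}$ ($b{\left(S \right)} = \sqrt{2 S} = \sqrt{2} \sqrt{S}$)
$\left(-564 - 4249\right) \left(b{\left(-18 \right)} + F{\left(-60,54 \right)}\right) = \left(-564 - 4249\right) \left(\sqrt{2} \sqrt{-18} + \left(64 + \frac{1}{133} \left(-60\right)\right)\right) = - 4813 \left(\sqrt{2} \cdot 3 i \sqrt{2} + \left(64 - \frac{60}{133}\right)\right) = - 4813 \left(6 i + \frac{8452}{133}\right) = - 4813 \left(\frac{8452}{133} + 6 i\right) = - \frac{40679476}{133} - 28878 i$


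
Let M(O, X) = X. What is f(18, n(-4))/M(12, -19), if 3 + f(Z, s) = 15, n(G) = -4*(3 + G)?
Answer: -12/19 ≈ -0.63158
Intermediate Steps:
n(G) = -12 - 4*G
f(Z, s) = 12 (f(Z, s) = -3 + 15 = 12)
f(18, n(-4))/M(12, -19) = 12/(-19) = 12*(-1/19) = -12/19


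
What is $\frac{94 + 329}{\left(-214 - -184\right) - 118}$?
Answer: $- \frac{423}{148} \approx -2.8581$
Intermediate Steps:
$\frac{94 + 329}{\left(-214 - -184\right) - 118} = \frac{423}{\left(-214 + 184\right) - 118} = \frac{423}{-30 - 118} = \frac{423}{-148} = 423 \left(- \frac{1}{148}\right) = - \frac{423}{148}$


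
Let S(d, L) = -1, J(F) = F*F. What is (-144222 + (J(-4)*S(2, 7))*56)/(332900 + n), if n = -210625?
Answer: -145118/122275 ≈ -1.1868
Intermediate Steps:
J(F) = F²
(-144222 + (J(-4)*S(2, 7))*56)/(332900 + n) = (-144222 + ((-4)²*(-1))*56)/(332900 - 210625) = (-144222 + (16*(-1))*56)/122275 = (-144222 - 16*56)*(1/122275) = (-144222 - 896)*(1/122275) = -145118*1/122275 = -145118/122275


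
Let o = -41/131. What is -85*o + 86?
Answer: 14751/131 ≈ 112.60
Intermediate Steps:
o = -41/131 (o = -41*1/131 = -41/131 ≈ -0.31298)
-85*o + 86 = -85*(-41/131) + 86 = 3485/131 + 86 = 14751/131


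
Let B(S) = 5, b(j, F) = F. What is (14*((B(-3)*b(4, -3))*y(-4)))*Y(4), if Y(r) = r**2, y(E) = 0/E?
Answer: 0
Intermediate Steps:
y(E) = 0
(14*((B(-3)*b(4, -3))*y(-4)))*Y(4) = (14*((5*(-3))*0))*4**2 = (14*(-15*0))*16 = (14*0)*16 = 0*16 = 0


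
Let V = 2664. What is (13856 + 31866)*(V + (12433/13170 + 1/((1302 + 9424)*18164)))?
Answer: 78160689632056914961/641468108220 ≈ 1.2185e+8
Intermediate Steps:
(13856 + 31866)*(V + (12433/13170 + 1/((1302 + 9424)*18164))) = (13856 + 31866)*(2664 + (12433/13170 + 1/((1302 + 9424)*18164))) = 45722*(2664 + (12433*(1/13170) + (1/18164)/10726)) = 45722*(2664 + (12433/13170 + (1/10726)*(1/18164))) = 45722*(2664 + (12433/13170 + 1/194827064)) = 45722*(2664 + 1211142449941/1282936216440) = 45722*(3418953223046101/1282936216440) = 78160689632056914961/641468108220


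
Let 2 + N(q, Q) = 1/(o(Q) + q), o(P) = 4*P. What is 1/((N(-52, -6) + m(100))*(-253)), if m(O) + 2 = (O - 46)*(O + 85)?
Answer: -76/192010555 ≈ -3.9581e-7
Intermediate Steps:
m(O) = -2 + (-46 + O)*(85 + O) (m(O) = -2 + (O - 46)*(O + 85) = -2 + (-46 + O)*(85 + O))
N(q, Q) = -2 + 1/(q + 4*Q) (N(q, Q) = -2 + 1/(4*Q + q) = -2 + 1/(q + 4*Q))
1/((N(-52, -6) + m(100))*(-253)) = 1/(((1 - 8*(-6) - 2*(-52))/(-52 + 4*(-6)) + (-3912 + 100² + 39*100))*(-253)) = -1/253/((1 + 48 + 104)/(-52 - 24) + (-3912 + 10000 + 3900)) = -1/253/(153/(-76) + 9988) = -1/253/(-1/76*153 + 9988) = -1/253/(-153/76 + 9988) = -1/253/(758935/76) = (76/758935)*(-1/253) = -76/192010555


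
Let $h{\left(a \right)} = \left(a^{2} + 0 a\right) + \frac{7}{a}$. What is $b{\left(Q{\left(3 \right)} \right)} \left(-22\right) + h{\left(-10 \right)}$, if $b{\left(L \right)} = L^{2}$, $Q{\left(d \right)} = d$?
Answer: $- \frac{987}{10} \approx -98.7$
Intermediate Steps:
$h{\left(a \right)} = a^{2} + \frac{7}{a}$ ($h{\left(a \right)} = \left(a^{2} + 0\right) + \frac{7}{a} = a^{2} + \frac{7}{a}$)
$b{\left(Q{\left(3 \right)} \right)} \left(-22\right) + h{\left(-10 \right)} = 3^{2} \left(-22\right) + \frac{7 + \left(-10\right)^{3}}{-10} = 9 \left(-22\right) - \frac{7 - 1000}{10} = -198 - - \frac{993}{10} = -198 + \frac{993}{10} = - \frac{987}{10}$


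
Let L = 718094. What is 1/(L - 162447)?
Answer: 1/555647 ≈ 1.7997e-6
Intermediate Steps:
1/(L - 162447) = 1/(718094 - 162447) = 1/555647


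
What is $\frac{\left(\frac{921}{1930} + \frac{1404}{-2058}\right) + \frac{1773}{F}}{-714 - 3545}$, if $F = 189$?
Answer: $- \frac{18223139}{8458246230} \approx -0.0021545$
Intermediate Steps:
$\frac{\left(\frac{921}{1930} + \frac{1404}{-2058}\right) + \frac{1773}{F}}{-714 - 3545} = \frac{\left(\frac{921}{1930} + \frac{1404}{-2058}\right) + \frac{1773}{189}}{-714 - 3545} = \frac{\left(921 \cdot \frac{1}{1930} + 1404 \left(- \frac{1}{2058}\right)\right) + 1773 \cdot \frac{1}{189}}{-4259} = \left(\left(\frac{921}{1930} - \frac{234}{343}\right) + \frac{197}{21}\right) \left(- \frac{1}{4259}\right) = \left(- \frac{135717}{661990} + \frac{197}{21}\right) \left(- \frac{1}{4259}\right) = \frac{18223139}{1985970} \left(- \frac{1}{4259}\right) = - \frac{18223139}{8458246230}$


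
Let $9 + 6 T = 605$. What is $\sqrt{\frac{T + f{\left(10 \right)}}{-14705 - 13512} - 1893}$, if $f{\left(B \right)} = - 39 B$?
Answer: $\frac{i \sqrt{13564770063621}}{84651} \approx 43.508 i$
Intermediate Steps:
$T = \frac{298}{3}$ ($T = - \frac{3}{2} + \frac{1}{6} \cdot 605 = - \frac{3}{2} + \frac{605}{6} = \frac{298}{3} \approx 99.333$)
$\sqrt{\frac{T + f{\left(10 \right)}}{-14705 - 13512} - 1893} = \sqrt{\frac{\frac{298}{3} - 390}{-14705 - 13512} - 1893} = \sqrt{\frac{\frac{298}{3} - 390}{-28217} - 1893} = \sqrt{\left(- \frac{872}{3}\right) \left(- \frac{1}{28217}\right) - 1893} = \sqrt{\frac{872}{84651} - 1893} = \sqrt{- \frac{160243471}{84651}} = \frac{i \sqrt{13564770063621}}{84651}$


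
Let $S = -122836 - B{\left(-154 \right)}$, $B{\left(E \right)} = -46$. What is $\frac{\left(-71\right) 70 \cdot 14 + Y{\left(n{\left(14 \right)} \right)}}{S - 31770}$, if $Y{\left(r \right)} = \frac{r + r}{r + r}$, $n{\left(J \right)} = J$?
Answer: $\frac{23193}{51520} \approx 0.45017$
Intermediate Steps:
$Y{\left(r \right)} = 1$ ($Y{\left(r \right)} = \frac{2 r}{2 r} = 2 r \frac{1}{2 r} = 1$)
$S = -122790$ ($S = -122836 - -46 = -122836 + 46 = -122790$)
$\frac{\left(-71\right) 70 \cdot 14 + Y{\left(n{\left(14 \right)} \right)}}{S - 31770} = \frac{\left(-71\right) 70 \cdot 14 + 1}{-122790 - 31770} = \frac{\left(-4970\right) 14 + 1}{-154560} = \left(-69580 + 1\right) \left(- \frac{1}{154560}\right) = \left(-69579\right) \left(- \frac{1}{154560}\right) = \frac{23193}{51520}$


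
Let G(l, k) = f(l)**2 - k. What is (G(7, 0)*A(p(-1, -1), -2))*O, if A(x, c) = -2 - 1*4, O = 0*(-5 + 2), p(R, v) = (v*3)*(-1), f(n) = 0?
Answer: 0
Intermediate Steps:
p(R, v) = -3*v (p(R, v) = (3*v)*(-1) = -3*v)
G(l, k) = -k (G(l, k) = 0**2 - k = 0 - k = -k)
O = 0 (O = 0*(-3) = 0)
A(x, c) = -6 (A(x, c) = -2 - 4 = -6)
(G(7, 0)*A(p(-1, -1), -2))*O = (-1*0*(-6))*0 = (0*(-6))*0 = 0*0 = 0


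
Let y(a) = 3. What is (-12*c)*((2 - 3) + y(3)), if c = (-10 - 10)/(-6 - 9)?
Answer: -32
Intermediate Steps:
c = 4/3 (c = -20/(-15) = -20*(-1/15) = 4/3 ≈ 1.3333)
(-12*c)*((2 - 3) + y(3)) = (-12*4/3)*((2 - 3) + 3) = -16*(-1 + 3) = -16*2 = -32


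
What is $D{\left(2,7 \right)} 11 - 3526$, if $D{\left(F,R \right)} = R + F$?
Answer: $-3427$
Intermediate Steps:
$D{\left(F,R \right)} = F + R$
$D{\left(2,7 \right)} 11 - 3526 = \left(2 + 7\right) 11 - 3526 = 9 \cdot 11 - 3526 = 99 - 3526 = -3427$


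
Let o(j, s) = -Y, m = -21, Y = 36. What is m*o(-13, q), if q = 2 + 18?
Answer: 756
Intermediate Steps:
q = 20
o(j, s) = -36 (o(j, s) = -1*36 = -36)
m*o(-13, q) = -21*(-36) = 756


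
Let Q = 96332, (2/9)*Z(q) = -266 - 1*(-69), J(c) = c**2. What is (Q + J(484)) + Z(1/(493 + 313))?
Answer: 659403/2 ≈ 3.2970e+5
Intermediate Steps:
Z(q) = -1773/2 (Z(q) = 9*(-266 - 1*(-69))/2 = 9*(-266 + 69)/2 = (9/2)*(-197) = -1773/2)
(Q + J(484)) + Z(1/(493 + 313)) = (96332 + 484**2) - 1773/2 = (96332 + 234256) - 1773/2 = 330588 - 1773/2 = 659403/2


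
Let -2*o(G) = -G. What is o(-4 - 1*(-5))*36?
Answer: 18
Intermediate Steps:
o(G) = G/2 (o(G) = -(-1)*G/2 = G/2)
o(-4 - 1*(-5))*36 = ((-4 - 1*(-5))/2)*36 = ((-4 + 5)/2)*36 = ((½)*1)*36 = (½)*36 = 18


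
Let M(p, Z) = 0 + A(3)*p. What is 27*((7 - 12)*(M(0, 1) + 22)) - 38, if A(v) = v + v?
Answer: -3008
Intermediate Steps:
A(v) = 2*v
M(p, Z) = 6*p (M(p, Z) = 0 + (2*3)*p = 0 + 6*p = 6*p)
27*((7 - 12)*(M(0, 1) + 22)) - 38 = 27*((7 - 12)*(6*0 + 22)) - 38 = 27*(-5*(0 + 22)) - 38 = 27*(-5*22) - 38 = 27*(-110) - 38 = -2970 - 38 = -3008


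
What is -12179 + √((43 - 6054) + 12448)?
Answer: -12179 + √6437 ≈ -12099.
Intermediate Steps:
-12179 + √((43 - 6054) + 12448) = -12179 + √(-6011 + 12448) = -12179 + √6437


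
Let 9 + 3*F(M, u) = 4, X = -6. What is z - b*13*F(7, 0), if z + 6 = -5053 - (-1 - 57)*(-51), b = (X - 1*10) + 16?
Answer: -8017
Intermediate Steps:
F(M, u) = -5/3 (F(M, u) = -3 + (⅓)*4 = -3 + 4/3 = -5/3)
b = 0 (b = (-6 - 1*10) + 16 = (-6 - 10) + 16 = -16 + 16 = 0)
z = -8017 (z = -6 + (-5053 - (-1 - 57)*(-51)) = -6 + (-5053 - (-58)*(-51)) = -6 + (-5053 - 1*2958) = -6 + (-5053 - 2958) = -6 - 8011 = -8017)
z - b*13*F(7, 0) = -8017 - 0*13*(-5)/3 = -8017 - 0*(-5)/3 = -8017 - 1*0 = -8017 + 0 = -8017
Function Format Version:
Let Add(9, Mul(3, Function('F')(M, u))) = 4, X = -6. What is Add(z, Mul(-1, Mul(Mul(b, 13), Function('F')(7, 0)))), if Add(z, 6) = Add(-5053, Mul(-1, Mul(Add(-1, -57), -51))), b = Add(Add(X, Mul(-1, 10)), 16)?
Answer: -8017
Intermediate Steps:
Function('F')(M, u) = Rational(-5, 3) (Function('F')(M, u) = Add(-3, Mul(Rational(1, 3), 4)) = Add(-3, Rational(4, 3)) = Rational(-5, 3))
b = 0 (b = Add(Add(-6, Mul(-1, 10)), 16) = Add(Add(-6, -10), 16) = Add(-16, 16) = 0)
z = -8017 (z = Add(-6, Add(-5053, Mul(-1, Mul(Add(-1, -57), -51)))) = Add(-6, Add(-5053, Mul(-1, Mul(-58, -51)))) = Add(-6, Add(-5053, Mul(-1, 2958))) = Add(-6, Add(-5053, -2958)) = Add(-6, -8011) = -8017)
Add(z, Mul(-1, Mul(Mul(b, 13), Function('F')(7, 0)))) = Add(-8017, Mul(-1, Mul(Mul(0, 13), Rational(-5, 3)))) = Add(-8017, Mul(-1, Mul(0, Rational(-5, 3)))) = Add(-8017, Mul(-1, 0)) = Add(-8017, 0) = -8017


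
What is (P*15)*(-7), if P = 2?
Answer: -210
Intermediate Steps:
(P*15)*(-7) = (2*15)*(-7) = 30*(-7) = -210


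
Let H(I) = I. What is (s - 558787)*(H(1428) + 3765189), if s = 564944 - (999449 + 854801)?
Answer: -6961058511381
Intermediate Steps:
s = -1289306 (s = 564944 - 1*1854250 = 564944 - 1854250 = -1289306)
(s - 558787)*(H(1428) + 3765189) = (-1289306 - 558787)*(1428 + 3765189) = -1848093*3766617 = -6961058511381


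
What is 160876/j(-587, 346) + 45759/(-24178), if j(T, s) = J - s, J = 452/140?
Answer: -19526724029/41437638 ≈ -471.23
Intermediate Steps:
J = 113/35 (J = 452*(1/140) = 113/35 ≈ 3.2286)
j(T, s) = 113/35 - s
160876/j(-587, 346) + 45759/(-24178) = 160876/(113/35 - 1*346) + 45759/(-24178) = 160876/(113/35 - 346) + 45759*(-1/24178) = 160876/(-11997/35) - 6537/3454 = 160876*(-35/11997) - 6537/3454 = -5630660/11997 - 6537/3454 = -19526724029/41437638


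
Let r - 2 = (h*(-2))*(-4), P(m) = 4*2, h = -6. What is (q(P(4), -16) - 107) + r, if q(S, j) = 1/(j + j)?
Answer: -4897/32 ≈ -153.03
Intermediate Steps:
P(m) = 8
q(S, j) = 1/(2*j)
r = -46 (r = 2 - 6*(-2)*(-4) = 2 + 12*(-4) = 2 - 48 = -46)
(q(P(4), -16) - 107) + r = ((½)/(-16) - 107) - 46 = ((½)*(-1/16) - 107) - 46 = (-1/32 - 107) - 46 = -3425/32 - 46 = -4897/32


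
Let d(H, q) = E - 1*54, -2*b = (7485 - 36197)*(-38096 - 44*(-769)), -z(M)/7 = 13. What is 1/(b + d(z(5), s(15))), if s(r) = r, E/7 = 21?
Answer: -1/61156467 ≈ -1.6351e-8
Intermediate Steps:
E = 147 (E = 7*21 = 147)
z(M) = -91 (z(M) = -7*13 = -91)
b = -61156560 (b = -(7485 - 36197)*(-38096 - 44*(-769))/2 = -(-14356)*(-38096 + 33836) = -(-14356)*(-4260) = -½*122313120 = -61156560)
d(H, q) = 93 (d(H, q) = 147 - 1*54 = 147 - 54 = 93)
1/(b + d(z(5), s(15))) = 1/(-61156560 + 93) = 1/(-61156467) = -1/61156467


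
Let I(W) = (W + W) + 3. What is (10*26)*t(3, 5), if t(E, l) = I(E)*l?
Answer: 11700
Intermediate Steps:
I(W) = 3 + 2*W (I(W) = 2*W + 3 = 3 + 2*W)
t(E, l) = l*(3 + 2*E) (t(E, l) = (3 + 2*E)*l = l*(3 + 2*E))
(10*26)*t(3, 5) = (10*26)*(5*(3 + 2*3)) = 260*(5*(3 + 6)) = 260*(5*9) = 260*45 = 11700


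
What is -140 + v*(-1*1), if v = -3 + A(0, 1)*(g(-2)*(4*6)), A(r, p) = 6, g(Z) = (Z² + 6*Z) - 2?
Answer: 1303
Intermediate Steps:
g(Z) = -2 + Z² + 6*Z
v = -1443 (v = -3 + 6*((-2 + (-2)² + 6*(-2))*(4*6)) = -3 + 6*((-2 + 4 - 12)*24) = -3 + 6*(-10*24) = -3 + 6*(-240) = -3 - 1440 = -1443)
-140 + v*(-1*1) = -140 - (-1443) = -140 - 1443*(-1) = -140 + 1443 = 1303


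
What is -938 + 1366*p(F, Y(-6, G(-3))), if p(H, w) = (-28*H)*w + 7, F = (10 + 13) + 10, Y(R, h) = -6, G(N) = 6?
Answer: 7581728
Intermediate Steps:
F = 33 (F = 23 + 10 = 33)
p(H, w) = 7 - 28*H*w (p(H, w) = -28*H*w + 7 = 7 - 28*H*w)
-938 + 1366*p(F, Y(-6, G(-3))) = -938 + 1366*(7 - 28*33*(-6)) = -938 + 1366*(7 + 5544) = -938 + 1366*5551 = -938 + 7582666 = 7581728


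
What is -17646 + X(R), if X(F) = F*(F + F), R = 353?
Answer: 231572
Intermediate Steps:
X(F) = 2*F**2 (X(F) = F*(2*F) = 2*F**2)
-17646 + X(R) = -17646 + 2*353**2 = -17646 + 2*124609 = -17646 + 249218 = 231572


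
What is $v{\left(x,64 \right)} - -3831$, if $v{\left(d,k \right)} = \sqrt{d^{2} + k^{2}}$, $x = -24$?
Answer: $3831 + 8 \sqrt{73} \approx 3899.4$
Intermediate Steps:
$v{\left(x,64 \right)} - -3831 = \sqrt{\left(-24\right)^{2} + 64^{2}} - -3831 = \sqrt{576 + 4096} + 3831 = \sqrt{4672} + 3831 = 8 \sqrt{73} + 3831 = 3831 + 8 \sqrt{73}$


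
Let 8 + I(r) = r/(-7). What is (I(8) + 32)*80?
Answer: 12800/7 ≈ 1828.6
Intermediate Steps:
I(r) = -8 - r/7 (I(r) = -8 + r/(-7) = -8 + r*(-1/7) = -8 - r/7)
(I(8) + 32)*80 = ((-8 - 1/7*8) + 32)*80 = ((-8 - 8/7) + 32)*80 = (-64/7 + 32)*80 = (160/7)*80 = 12800/7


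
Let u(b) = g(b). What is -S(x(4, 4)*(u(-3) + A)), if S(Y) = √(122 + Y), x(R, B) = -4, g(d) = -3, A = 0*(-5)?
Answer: -√134 ≈ -11.576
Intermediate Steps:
A = 0
u(b) = -3
-S(x(4, 4)*(u(-3) + A)) = -√(122 - 4*(-3 + 0)) = -√(122 - 4*(-3)) = -√(122 + 12) = -√134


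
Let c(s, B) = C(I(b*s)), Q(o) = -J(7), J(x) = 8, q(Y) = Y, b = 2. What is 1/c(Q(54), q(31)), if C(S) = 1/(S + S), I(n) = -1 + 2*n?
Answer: -66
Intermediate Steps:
C(S) = 1/(2*S)
Q(o) = -8 (Q(o) = -1*8 = -8)
c(s, B) = 1/(2*(-1 + 4*s)) (c(s, B) = 1/(2*(-1 + 2*(2*s))) = 1/(2*(-1 + 4*s)))
1/c(Q(54), q(31)) = 1/(1/(2*(-1 + 4*(-8)))) = 1/(1/(2*(-1 - 32))) = 1/((1/2)/(-33)) = 1/((1/2)*(-1/33)) = 1/(-1/66) = -66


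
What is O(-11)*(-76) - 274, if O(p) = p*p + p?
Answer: -8634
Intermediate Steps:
O(p) = p + p² (O(p) = p² + p = p + p²)
O(-11)*(-76) - 274 = -11*(1 - 11)*(-76) - 274 = -11*(-10)*(-76) - 274 = 110*(-76) - 274 = -8360 - 274 = -8634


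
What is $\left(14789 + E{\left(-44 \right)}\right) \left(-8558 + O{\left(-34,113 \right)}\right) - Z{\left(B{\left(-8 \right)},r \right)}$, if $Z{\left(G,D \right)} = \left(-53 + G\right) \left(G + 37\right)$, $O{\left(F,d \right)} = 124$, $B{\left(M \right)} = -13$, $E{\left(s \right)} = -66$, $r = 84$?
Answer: $-124172198$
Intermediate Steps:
$Z{\left(G,D \right)} = \left(-53 + G\right) \left(37 + G\right)$
$\left(14789 + E{\left(-44 \right)}\right) \left(-8558 + O{\left(-34,113 \right)}\right) - Z{\left(B{\left(-8 \right)},r \right)} = \left(14789 - 66\right) \left(-8558 + 124\right) - \left(-1961 + \left(-13\right)^{2} - -208\right) = 14723 \left(-8434\right) - \left(-1961 + 169 + 208\right) = -124173782 - -1584 = -124173782 + 1584 = -124172198$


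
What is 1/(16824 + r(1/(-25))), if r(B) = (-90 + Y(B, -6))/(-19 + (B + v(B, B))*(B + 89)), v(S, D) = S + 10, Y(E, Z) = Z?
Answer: 539677/9079465848 ≈ 5.9439e-5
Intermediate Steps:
v(S, D) = 10 + S
r(B) = -96/(-19 + (10 + 2*B)*(89 + B)) (r(B) = (-90 - 6)/(-19 + (B + (10 + B))*(B + 89)) = -96/(-19 + (10 + 2*B)*(89 + B)))
1/(16824 + r(1/(-25))) = 1/(16824 - 96/(871 + 2*(1/(-25))**2 + 188/(-25))) = 1/(16824 - 96/(871 + 2*(-1/25)**2 + 188*(-1/25))) = 1/(16824 - 96/(871 + 2*(1/625) - 188/25)) = 1/(16824 - 96/(871 + 2/625 - 188/25)) = 1/(16824 - 96/539677/625) = 1/(16824 - 96*625/539677) = 1/(16824 - 60000/539677) = 1/(9079465848/539677) = 539677/9079465848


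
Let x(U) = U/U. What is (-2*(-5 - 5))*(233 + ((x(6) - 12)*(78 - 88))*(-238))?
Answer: -518940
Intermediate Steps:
x(U) = 1
(-2*(-5 - 5))*(233 + ((x(6) - 12)*(78 - 88))*(-238)) = (-2*(-5 - 5))*(233 + ((1 - 12)*(78 - 88))*(-238)) = (-2*(-10))*(233 - 11*(-10)*(-238)) = 20*(233 + 110*(-238)) = 20*(233 - 26180) = 20*(-25947) = -518940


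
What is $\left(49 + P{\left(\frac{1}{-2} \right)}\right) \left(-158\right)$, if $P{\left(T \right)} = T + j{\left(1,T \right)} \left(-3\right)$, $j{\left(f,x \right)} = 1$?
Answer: $-7189$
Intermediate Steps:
$P{\left(T \right)} = -3 + T$ ($P{\left(T \right)} = T + 1 \left(-3\right) = T - 3 = -3 + T$)
$\left(49 + P{\left(\frac{1}{-2} \right)}\right) \left(-158\right) = \left(49 - \left(3 - \frac{1}{-2}\right)\right) \left(-158\right) = \left(49 - \frac{7}{2}\right) \left(-158\right) = \frac{91}{2} \left(-158\right) = -7189$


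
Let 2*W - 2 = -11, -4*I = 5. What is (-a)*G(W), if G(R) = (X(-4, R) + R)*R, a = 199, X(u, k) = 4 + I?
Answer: -12537/8 ≈ -1567.1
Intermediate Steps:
I = -5/4 (I = -1/4*5 = -5/4 ≈ -1.2500)
W = -9/2 (W = 1 + (1/2)*(-11) = 1 - 11/2 = -9/2 ≈ -4.5000)
X(u, k) = 11/4 (X(u, k) = 4 - 5/4 = 11/4)
G(R) = R*(11/4 + R) (G(R) = (11/4 + R)*R = R*(11/4 + R))
(-a)*G(W) = (-1*199)*((1/4)*(-9/2)*(11 + 4*(-9/2))) = -199*(-9)*(11 - 18)/(4*2) = -199*(-9)*(-7)/(4*2) = -199*63/8 = -12537/8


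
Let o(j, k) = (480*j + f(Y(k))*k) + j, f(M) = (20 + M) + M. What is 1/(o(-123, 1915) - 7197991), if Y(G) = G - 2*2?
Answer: 1/100276 ≈ 9.9725e-6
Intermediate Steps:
Y(G) = -4 + G (Y(G) = G - 4 = -4 + G)
f(M) = 20 + 2*M
o(j, k) = 481*j + k*(12 + 2*k) (o(j, k) = (480*j + (20 + 2*(-4 + k))*k) + j = (480*j + (20 + (-8 + 2*k))*k) + j = (480*j + (12 + 2*k)*k) + j = (480*j + k*(12 + 2*k)) + j = 481*j + k*(12 + 2*k))
1/(o(-123, 1915) - 7197991) = 1/((481*(-123) + 2*1915*(6 + 1915)) - 7197991) = 1/((-59163 + 2*1915*1921) - 7197991) = 1/((-59163 + 7357430) - 7197991) = 1/(7298267 - 7197991) = 1/100276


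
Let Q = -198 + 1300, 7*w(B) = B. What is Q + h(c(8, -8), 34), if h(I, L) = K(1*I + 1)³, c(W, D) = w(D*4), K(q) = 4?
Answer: 1166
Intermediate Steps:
w(B) = B/7
c(W, D) = 4*D/7 (c(W, D) = (D*4)/7 = (4*D)/7 = 4*D/7)
Q = 1102
h(I, L) = 64 (h(I, L) = 4³ = 64)
Q + h(c(8, -8), 34) = 1102 + 64 = 1166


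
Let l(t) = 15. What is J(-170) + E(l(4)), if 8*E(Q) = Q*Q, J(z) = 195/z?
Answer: 3669/136 ≈ 26.978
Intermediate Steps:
E(Q) = Q²/8 (E(Q) = (Q*Q)/8 = Q²/8)
J(-170) + E(l(4)) = 195/(-170) + (⅛)*15² = 195*(-1/170) + (⅛)*225 = -39/34 + 225/8 = 3669/136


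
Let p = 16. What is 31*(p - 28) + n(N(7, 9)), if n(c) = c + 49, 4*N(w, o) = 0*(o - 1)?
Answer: -323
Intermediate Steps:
N(w, o) = 0 (N(w, o) = (0*(o - 1))/4 = (0*(-1 + o))/4 = (¼)*0 = 0)
n(c) = 49 + c
31*(p - 28) + n(N(7, 9)) = 31*(16 - 28) + (49 + 0) = 31*(-12) + 49 = -372 + 49 = -323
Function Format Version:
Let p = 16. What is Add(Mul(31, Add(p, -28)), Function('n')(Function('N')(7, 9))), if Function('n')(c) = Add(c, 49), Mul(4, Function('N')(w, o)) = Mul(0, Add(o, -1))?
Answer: -323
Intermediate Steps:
Function('N')(w, o) = 0 (Function('N')(w, o) = Mul(Rational(1, 4), Mul(0, Add(o, -1))) = Mul(Rational(1, 4), Mul(0, Add(-1, o))) = Mul(Rational(1, 4), 0) = 0)
Function('n')(c) = Add(49, c)
Add(Mul(31, Add(p, -28)), Function('n')(Function('N')(7, 9))) = Add(Mul(31, Add(16, -28)), Add(49, 0)) = Add(Mul(31, -12), 49) = Add(-372, 49) = -323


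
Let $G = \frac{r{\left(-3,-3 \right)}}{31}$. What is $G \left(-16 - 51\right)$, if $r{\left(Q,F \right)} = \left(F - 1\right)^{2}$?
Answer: $- \frac{1072}{31} \approx -34.581$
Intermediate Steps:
$r{\left(Q,F \right)} = \left(-1 + F\right)^{2}$
$G = \frac{16}{31}$ ($G = \frac{\left(-1 - 3\right)^{2}}{31} = \left(-4\right)^{2} \cdot \frac{1}{31} = 16 \cdot \frac{1}{31} = \frac{16}{31} \approx 0.51613$)
$G \left(-16 - 51\right) = \frac{16 \left(-16 - 51\right)}{31} = \frac{16}{31} \left(-67\right) = - \frac{1072}{31}$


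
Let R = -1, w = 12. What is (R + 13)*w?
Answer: 144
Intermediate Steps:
(R + 13)*w = (-1 + 13)*12 = 12*12 = 144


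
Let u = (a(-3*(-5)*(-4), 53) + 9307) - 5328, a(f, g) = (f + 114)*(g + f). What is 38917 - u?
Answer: 35316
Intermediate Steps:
a(f, g) = (114 + f)*(f + g)
u = 3601 (u = (((-3*(-5)*(-4))² + 114*(-3*(-5)*(-4)) + 114*53 + (-3*(-5)*(-4))*53) + 9307) - 5328 = (((15*(-4))² + 114*(15*(-4)) + 6042 + (15*(-4))*53) + 9307) - 5328 = (((-60)² + 114*(-60) + 6042 - 60*53) + 9307) - 5328 = ((3600 - 6840 + 6042 - 3180) + 9307) - 5328 = (-378 + 9307) - 5328 = 8929 - 5328 = 3601)
38917 - u = 38917 - 1*3601 = 38917 - 3601 = 35316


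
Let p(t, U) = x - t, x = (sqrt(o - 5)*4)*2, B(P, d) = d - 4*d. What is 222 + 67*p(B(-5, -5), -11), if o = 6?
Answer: -247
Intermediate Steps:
B(P, d) = -3*d
x = 8 (x = (sqrt(6 - 5)*4)*2 = (sqrt(1)*4)*2 = (1*4)*2 = 4*2 = 8)
p(t, U) = 8 - t
222 + 67*p(B(-5, -5), -11) = 222 + 67*(8 - (-3)*(-5)) = 222 + 67*(8 - 1*15) = 222 + 67*(8 - 15) = 222 + 67*(-7) = 222 - 469 = -247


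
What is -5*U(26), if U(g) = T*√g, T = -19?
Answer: 95*√26 ≈ 484.41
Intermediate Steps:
U(g) = -19*√g
-5*U(26) = -(-95)*√26 = 95*√26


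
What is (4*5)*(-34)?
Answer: -680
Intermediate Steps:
(4*5)*(-34) = 20*(-34) = -680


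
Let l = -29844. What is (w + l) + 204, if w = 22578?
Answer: -7062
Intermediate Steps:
(w + l) + 204 = (22578 - 29844) + 204 = -7266 + 204 = -7062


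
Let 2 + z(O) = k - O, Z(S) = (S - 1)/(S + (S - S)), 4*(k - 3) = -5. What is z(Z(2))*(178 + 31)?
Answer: -627/4 ≈ -156.75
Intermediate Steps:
k = 7/4 (k = 3 + (1/4)*(-5) = 3 - 5/4 = 7/4 ≈ 1.7500)
Z(S) = (-1 + S)/S (Z(S) = (-1 + S)/(S + 0) = (-1 + S)/S)
z(O) = -1/4 - O (z(O) = -2 + (7/4 - O) = -1/4 - O)
z(Z(2))*(178 + 31) = (-1/4 - (-1 + 2)/2)*(178 + 31) = (-1/4 - 1/2)*209 = -3/4*209 = -627/4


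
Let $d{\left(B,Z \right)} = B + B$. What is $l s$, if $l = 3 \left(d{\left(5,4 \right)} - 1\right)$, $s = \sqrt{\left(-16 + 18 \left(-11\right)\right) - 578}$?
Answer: $162 i \sqrt{22} \approx 759.85 i$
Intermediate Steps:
$d{\left(B,Z \right)} = 2 B$
$s = 6 i \sqrt{22}$ ($s = \sqrt{\left(-16 - 198\right) - 578} = \sqrt{-214 - 578} = \sqrt{-792} = 6 i \sqrt{22} \approx 28.142 i$)
$l = 27$ ($l = 3 \left(2 \cdot 5 - 1\right) = 3 \left(10 - 1\right) = 3 \cdot 9 = 27$)
$l s = 27 \cdot 6 i \sqrt{22} = 162 i \sqrt{22}$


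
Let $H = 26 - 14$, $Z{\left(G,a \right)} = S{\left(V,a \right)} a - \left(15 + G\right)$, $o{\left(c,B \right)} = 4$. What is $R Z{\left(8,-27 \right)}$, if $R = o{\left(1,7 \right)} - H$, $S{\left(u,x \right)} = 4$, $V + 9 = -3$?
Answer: $1048$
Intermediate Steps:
$V = -12$ ($V = -9 - 3 = -12$)
$Z{\left(G,a \right)} = -15 - G + 4 a$ ($Z{\left(G,a \right)} = 4 a - \left(15 + G\right) = -15 - G + 4 a$)
$H = 12$
$R = -8$ ($R = 4 - 12 = -8$)
$R Z{\left(8,-27 \right)} = - 8 \left(-15 - 8 + 4 \left(-27\right)\right) = - 8 \left(-15 - 8 - 108\right) = \left(-8\right) \left(-131\right) = 1048$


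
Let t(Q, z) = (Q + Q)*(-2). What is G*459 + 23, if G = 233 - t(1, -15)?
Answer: 108806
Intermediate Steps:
t(Q, z) = -4*Q (t(Q, z) = (2*Q)*(-2) = -4*Q)
G = 237 (G = 233 - (-4) = 233 - 1*(-4) = 233 + 4 = 237)
G*459 + 23 = 237*459 + 23 = 108783 + 23 = 108806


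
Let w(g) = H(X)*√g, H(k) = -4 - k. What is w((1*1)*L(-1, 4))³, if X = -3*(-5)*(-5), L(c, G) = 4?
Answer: 2863288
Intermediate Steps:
X = -75 (X = 15*(-5) = -75)
w(g) = 71*√g (w(g) = (-4 - 1*(-75))*√g = (-4 + 75)*√g = 71*√g)
w((1*1)*L(-1, 4))³ = (71*√((1*1)*4))³ = (71*√(1*4))³ = (71*√4)³ = (71*2)³ = 142³ = 2863288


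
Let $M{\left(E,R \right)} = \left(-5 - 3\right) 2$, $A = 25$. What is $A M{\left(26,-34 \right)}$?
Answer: $-400$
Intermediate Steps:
$M{\left(E,R \right)} = -16$ ($M{\left(E,R \right)} = \left(-8\right) 2 = -16$)
$A M{\left(26,-34 \right)} = 25 \left(-16\right) = -400$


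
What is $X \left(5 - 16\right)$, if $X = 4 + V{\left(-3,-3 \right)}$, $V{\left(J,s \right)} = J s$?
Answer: $-143$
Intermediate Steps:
$X = 13$ ($X = 4 - -9 = 4 + 9 = 13$)
$X \left(5 - 16\right) = 13 \left(5 - 16\right) = 13 \left(-11\right) = -143$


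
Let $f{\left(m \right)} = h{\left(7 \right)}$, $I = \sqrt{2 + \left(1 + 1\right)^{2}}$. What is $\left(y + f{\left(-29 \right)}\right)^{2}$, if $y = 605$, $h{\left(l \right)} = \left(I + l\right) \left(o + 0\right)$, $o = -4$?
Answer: $333025 - 4616 \sqrt{6} \approx 3.2172 \cdot 10^{5}$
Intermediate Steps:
$I = \sqrt{6}$ ($I = \sqrt{2 + 2^{2}} = \sqrt{2 + 4} = \sqrt{6} \approx 2.4495$)
$h{\left(l \right)} = - 4 l - 4 \sqrt{6}$ ($h{\left(l \right)} = \left(\sqrt{6} + l\right) \left(-4 + 0\right) = \left(l + \sqrt{6}\right) \left(-4\right) = - 4 l - 4 \sqrt{6}$)
$f{\left(m \right)} = -28 - 4 \sqrt{6}$ ($f{\left(m \right)} = \left(-4\right) 7 - 4 \sqrt{6} = -28 - 4 \sqrt{6}$)
$\left(y + f{\left(-29 \right)}\right)^{2} = \left(605 - \left(28 + 4 \sqrt{6}\right)\right)^{2} = \left(577 - 4 \sqrt{6}\right)^{2}$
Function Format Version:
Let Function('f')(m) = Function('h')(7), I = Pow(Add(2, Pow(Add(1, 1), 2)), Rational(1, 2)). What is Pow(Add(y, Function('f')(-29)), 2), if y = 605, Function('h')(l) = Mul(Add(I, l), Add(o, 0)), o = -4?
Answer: Add(333025, Mul(-4616, Pow(6, Rational(1, 2)))) ≈ 3.2172e+5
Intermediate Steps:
I = Pow(6, Rational(1, 2)) (I = Pow(Add(2, Pow(2, 2)), Rational(1, 2)) = Pow(Add(2, 4), Rational(1, 2)) = Pow(6, Rational(1, 2)) ≈ 2.4495)
Function('h')(l) = Add(Mul(-4, l), Mul(-4, Pow(6, Rational(1, 2)))) (Function('h')(l) = Mul(Add(Pow(6, Rational(1, 2)), l), Add(-4, 0)) = Mul(Add(l, Pow(6, Rational(1, 2))), -4) = Add(Mul(-4, l), Mul(-4, Pow(6, Rational(1, 2)))))
Function('f')(m) = Add(-28, Mul(-4, Pow(6, Rational(1, 2)))) (Function('f')(m) = Add(Mul(-4, 7), Mul(-4, Pow(6, Rational(1, 2)))) = Add(-28, Mul(-4, Pow(6, Rational(1, 2)))))
Pow(Add(y, Function('f')(-29)), 2) = Pow(Add(605, Add(-28, Mul(-4, Pow(6, Rational(1, 2))))), 2) = Pow(Add(577, Mul(-4, Pow(6, Rational(1, 2)))), 2)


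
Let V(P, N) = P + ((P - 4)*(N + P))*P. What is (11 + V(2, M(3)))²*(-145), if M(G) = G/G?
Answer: -145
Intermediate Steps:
M(G) = 1
V(P, N) = P + P*(-4 + P)*(N + P) (V(P, N) = P + ((-4 + P)*(N + P))*P = P + P*(-4 + P)*(N + P))
(11 + V(2, M(3)))²*(-145) = (11 + 2*(1 + 2² - 4*1 - 4*2 + 1*2))²*(-145) = (11 + 2*(1 + 4 - 4 - 8 + 2))²*(-145) = (11 + 2*(-5))²*(-145) = (11 - 10)²*(-145) = 1²*(-145) = 1*(-145) = -145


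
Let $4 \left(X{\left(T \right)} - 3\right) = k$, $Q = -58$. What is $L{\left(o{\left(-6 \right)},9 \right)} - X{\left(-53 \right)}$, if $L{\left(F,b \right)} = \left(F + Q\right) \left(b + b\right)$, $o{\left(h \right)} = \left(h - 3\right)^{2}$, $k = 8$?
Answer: $409$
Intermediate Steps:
$o{\left(h \right)} = \left(-3 + h\right)^{2}$
$X{\left(T \right)} = 5$ ($X{\left(T \right)} = 3 + \frac{1}{4} \cdot 8 = 3 + 2 = 5$)
$L{\left(F,b \right)} = 2 b \left(-58 + F\right)$ ($L{\left(F,b \right)} = \left(F - 58\right) \left(b + b\right) = \left(-58 + F\right) 2 b = 2 b \left(-58 + F\right)$)
$L{\left(o{\left(-6 \right)},9 \right)} - X{\left(-53 \right)} = 2 \cdot 9 \left(-58 + \left(-3 - 6\right)^{2}\right) - 5 = 2 \cdot 9 \left(-58 + \left(-9\right)^{2}\right) - 5 = 2 \cdot 9 \left(-58 + 81\right) - 5 = 2 \cdot 9 \cdot 23 - 5 = 414 - 5 = 409$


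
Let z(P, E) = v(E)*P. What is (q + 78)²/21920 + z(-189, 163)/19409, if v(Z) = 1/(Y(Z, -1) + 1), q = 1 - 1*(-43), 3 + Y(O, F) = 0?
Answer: 72738749/106361320 ≈ 0.68388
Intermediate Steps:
Y(O, F) = -3 (Y(O, F) = -3 + 0 = -3)
q = 44 (q = 1 + 43 = 44)
v(Z) = -½ (v(Z) = 1/(-3 + 1) = 1/(-2) = -½)
z(P, E) = -P/2
(q + 78)²/21920 + z(-189, 163)/19409 = (44 + 78)²/21920 - ½*(-189)/19409 = 122²*(1/21920) + (189/2)*(1/19409) = 14884*(1/21920) + 189/38818 = 3721/5480 + 189/38818 = 72738749/106361320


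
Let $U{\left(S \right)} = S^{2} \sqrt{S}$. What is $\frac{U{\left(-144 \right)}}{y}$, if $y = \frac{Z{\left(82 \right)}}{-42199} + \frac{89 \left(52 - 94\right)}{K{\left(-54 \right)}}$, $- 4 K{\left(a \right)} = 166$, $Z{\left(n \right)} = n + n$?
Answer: $\frac{6808893048 i}{2464579} \approx 2762.7 i$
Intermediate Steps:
$Z{\left(n \right)} = 2 n$
$K{\left(a \right)} = - \frac{83}{2}$ ($K{\left(a \right)} = \left(- \frac{1}{4}\right) 166 = - \frac{83}{2}$)
$y = \frac{315466112}{3502517}$ ($y = \frac{2 \cdot 82}{-42199} + \frac{89 \left(52 - 94\right)}{- \frac{83}{2}} = 164 \left(- \frac{1}{42199}\right) + 89 \left(-42\right) \left(- \frac{2}{83}\right) = - \frac{164}{42199} - - \frac{7476}{83} = - \frac{164}{42199} + \frac{7476}{83} = \frac{315466112}{3502517} \approx 90.068$)
$U{\left(S \right)} = S^{\frac{5}{2}}$
$\frac{U{\left(-144 \right)}}{y} = \frac{\left(-144\right)^{\frac{5}{2}}}{\frac{315466112}{3502517}} = 248832 i \frac{3502517}{315466112} = \frac{6808893048 i}{2464579}$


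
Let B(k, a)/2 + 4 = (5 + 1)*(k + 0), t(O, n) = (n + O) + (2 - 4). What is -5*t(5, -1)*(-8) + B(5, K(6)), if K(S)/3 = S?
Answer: 132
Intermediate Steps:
K(S) = 3*S
t(O, n) = -2 + O + n (t(O, n) = (O + n) - 2 = -2 + O + n)
B(k, a) = -8 + 12*k (B(k, a) = -8 + 2*((5 + 1)*(k + 0)) = -8 + 2*(6*k) = -8 + 12*k)
-5*t(5, -1)*(-8) + B(5, K(6)) = -5*(-2 + 5 - 1)*(-8) + (-8 + 12*5) = -5*2*(-8) + (-8 + 60) = -10*(-8) + 52 = 80 + 52 = 132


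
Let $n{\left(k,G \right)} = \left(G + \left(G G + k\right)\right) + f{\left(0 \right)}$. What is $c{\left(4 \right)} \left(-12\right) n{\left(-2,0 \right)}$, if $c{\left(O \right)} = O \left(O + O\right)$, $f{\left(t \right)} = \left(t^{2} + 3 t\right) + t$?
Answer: $768$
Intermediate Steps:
$f{\left(t \right)} = t^{2} + 4 t$
$n{\left(k,G \right)} = G + k + G^{2}$ ($n{\left(k,G \right)} = \left(G + \left(G G + k\right)\right) + 0 \left(4 + 0\right) = \left(G + \left(G^{2} + k\right)\right) + 0 \cdot 4 = \left(G + \left(k + G^{2}\right)\right) + 0 = \left(G + k + G^{2}\right) + 0 = G + k + G^{2}$)
$c{\left(O \right)} = 2 O^{2}$ ($c{\left(O \right)} = O 2 O = 2 O^{2}$)
$c{\left(4 \right)} \left(-12\right) n{\left(-2,0 \right)} = 2 \cdot 4^{2} \left(-12\right) \left(0 - 2 + 0^{2}\right) = 2 \cdot 16 \left(-12\right) \left(0 - 2 + 0\right) = 32 \left(-12\right) \left(-2\right) = \left(-384\right) \left(-2\right) = 768$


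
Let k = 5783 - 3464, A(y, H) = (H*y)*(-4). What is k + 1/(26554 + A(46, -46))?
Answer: 81206743/35018 ≈ 2319.0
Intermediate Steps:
A(y, H) = -4*H*y
k = 2319
k + 1/(26554 + A(46, -46)) = 2319 + 1/(26554 - 4*(-46)*46) = 2319 + 1/(26554 + 8464) = 2319 + 1/35018 = 81206743/35018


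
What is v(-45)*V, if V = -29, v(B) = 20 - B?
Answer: -1885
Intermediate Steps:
v(-45)*V = (20 - 1*(-45))*(-29) = (20 + 45)*(-29) = 65*(-29) = -1885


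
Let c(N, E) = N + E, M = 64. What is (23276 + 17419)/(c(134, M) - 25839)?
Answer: -13565/8547 ≈ -1.5871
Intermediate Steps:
c(N, E) = E + N
(23276 + 17419)/(c(134, M) - 25839) = (23276 + 17419)/((64 + 134) - 25839) = 40695/(198 - 25839) = 40695/(-25641) = 40695*(-1/25641) = -13565/8547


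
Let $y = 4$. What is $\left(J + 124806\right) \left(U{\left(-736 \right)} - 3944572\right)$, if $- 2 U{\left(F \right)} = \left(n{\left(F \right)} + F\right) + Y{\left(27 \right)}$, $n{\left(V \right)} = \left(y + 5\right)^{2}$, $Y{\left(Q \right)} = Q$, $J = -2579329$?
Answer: $9681271978934$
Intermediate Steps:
$n{\left(V \right)} = 81$ ($n{\left(V \right)} = \left(4 + 5\right)^{2} = 9^{2} = 81$)
$U{\left(F \right)} = -54 - \frac{F}{2}$ ($U{\left(F \right)} = - \frac{\left(81 + F\right) + 27}{2} = - \frac{108 + F}{2} = -54 - \frac{F}{2}$)
$\left(J + 124806\right) \left(U{\left(-736 \right)} - 3944572\right) = \left(-2579329 + 124806\right) \left(\left(-54 - -368\right) - 3944572\right) = - 2454523 \left(\left(-54 + 368\right) - 3944572\right) = - 2454523 \left(314 - 3944572\right) = \left(-2454523\right) \left(-3944258\right) = 9681271978934$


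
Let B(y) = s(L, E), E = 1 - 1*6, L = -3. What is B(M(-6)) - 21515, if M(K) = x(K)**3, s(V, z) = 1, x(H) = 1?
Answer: -21514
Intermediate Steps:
E = -5 (E = 1 - 6 = -5)
M(K) = 1 (M(K) = 1**3 = 1)
B(y) = 1
B(M(-6)) - 21515 = 1 - 21515 = -21514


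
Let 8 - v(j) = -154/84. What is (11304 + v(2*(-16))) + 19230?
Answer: 183263/6 ≈ 30544.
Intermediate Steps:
v(j) = 59/6 (v(j) = 8 - (-154)/84 = 8 - 1*(-11/6) = 8 + 11/6 = 59/6)
(11304 + v(2*(-16))) + 19230 = (11304 + 59/6) + 19230 = 67883/6 + 19230 = 183263/6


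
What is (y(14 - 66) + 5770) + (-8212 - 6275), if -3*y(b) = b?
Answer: -26099/3 ≈ -8699.7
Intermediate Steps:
y(b) = -b/3
(y(14 - 66) + 5770) + (-8212 - 6275) = (-(14 - 66)/3 + 5770) + (-8212 - 6275) = (-⅓*(-52) + 5770) - 14487 = (52/3 + 5770) - 14487 = 17362/3 - 14487 = -26099/3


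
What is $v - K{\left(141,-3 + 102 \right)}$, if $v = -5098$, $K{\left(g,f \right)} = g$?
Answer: $-5239$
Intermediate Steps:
$v - K{\left(141,-3 + 102 \right)} = -5098 - 141 = -5239$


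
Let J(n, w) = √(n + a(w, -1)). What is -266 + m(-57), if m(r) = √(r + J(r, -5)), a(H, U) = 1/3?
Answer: -266 + √(-513 + 3*I*√510)/3 ≈ -265.5 + 7.5662*I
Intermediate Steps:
a(H, U) = ⅓
J(n, w) = √(⅓ + n) (J(n, w) = √(n + ⅓) = √(⅓ + n))
m(r) = √(r + √(3 + 9*r)/3)
-266 + m(-57) = -266 + √(-57 + √(⅓ - 57)) = -266 + √(-57 + √(-170/3)) = -266 + √(-57 + I*√510/3)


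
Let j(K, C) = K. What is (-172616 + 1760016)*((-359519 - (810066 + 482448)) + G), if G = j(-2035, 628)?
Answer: -2625667543200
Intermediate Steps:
G = -2035
(-172616 + 1760016)*((-359519 - (810066 + 482448)) + G) = (-172616 + 1760016)*((-359519 - (810066 + 482448)) - 2035) = 1587400*((-359519 - 1*1292514) - 2035) = 1587400*((-359519 - 1292514) - 2035) = 1587400*(-1652033 - 2035) = 1587400*(-1654068) = -2625667543200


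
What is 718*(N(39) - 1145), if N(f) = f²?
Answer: 269968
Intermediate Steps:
718*(N(39) - 1145) = 718*(39² - 1145) = 718*(1521 - 1145) = 718*376 = 269968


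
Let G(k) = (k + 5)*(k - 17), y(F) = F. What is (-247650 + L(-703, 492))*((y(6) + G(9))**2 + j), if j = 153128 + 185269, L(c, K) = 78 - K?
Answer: -86731360512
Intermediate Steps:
G(k) = (-17 + k)*(5 + k) (G(k) = (5 + k)*(-17 + k) = (-17 + k)*(5 + k))
j = 338397
(-247650 + L(-703, 492))*((y(6) + G(9))**2 + j) = (-247650 + (78 - 1*492))*((6 + (-85 + 9**2 - 12*9))**2 + 338397) = (-247650 + (78 - 492))*((6 + (-85 + 81 - 108))**2 + 338397) = (-247650 - 414)*((6 - 112)**2 + 338397) = -248064*((-106)**2 + 338397) = -248064*(11236 + 338397) = -248064*349633 = -86731360512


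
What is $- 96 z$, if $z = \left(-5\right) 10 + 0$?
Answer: $4800$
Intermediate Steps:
$z = -50$ ($z = -50 + 0 = -50$)
$- 96 z = \left(-96\right) \left(-50\right) = 4800$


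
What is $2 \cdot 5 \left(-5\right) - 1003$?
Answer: $-1053$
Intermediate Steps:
$2 \cdot 5 \left(-5\right) - 1003 = 10 \left(-5\right) - 1003 = -50 - 1003 = -1053$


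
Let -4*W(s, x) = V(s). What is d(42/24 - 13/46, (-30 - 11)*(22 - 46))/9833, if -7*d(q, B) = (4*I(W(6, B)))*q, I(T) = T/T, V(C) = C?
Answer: -135/1583113 ≈ -8.5275e-5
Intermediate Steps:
W(s, x) = -s/4
I(T) = 1
d(q, B) = -4*q/7 (d(q, B) = -4*1*q/7 = -4*q/7)
d(42/24 - 13/46, (-30 - 11)*(22 - 46))/9833 = -4*(42/24 - 13/46)/7/9833 = -4*(42*(1/24) - 13*1/46)/7*(1/9833) = -4*(7/4 - 13/46)/7*(1/9833) = -4/7*135/92*(1/9833) = -135/161*1/9833 = -135/1583113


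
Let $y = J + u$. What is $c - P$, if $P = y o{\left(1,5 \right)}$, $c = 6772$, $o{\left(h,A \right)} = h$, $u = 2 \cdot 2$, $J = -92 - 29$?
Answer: $6889$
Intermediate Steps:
$J = -121$
$u = 4$
$y = -117$ ($y = -121 + 4 = -117$)
$P = -117$ ($P = \left(-117\right) 1 = -117$)
$c - P = 6772 - -117 = 6772 + 117 = 6889$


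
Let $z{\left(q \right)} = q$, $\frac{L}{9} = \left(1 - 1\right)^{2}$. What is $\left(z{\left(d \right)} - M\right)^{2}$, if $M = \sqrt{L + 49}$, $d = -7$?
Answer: $196$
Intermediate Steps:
$L = 0$ ($L = 9 \left(1 - 1\right)^{2} = 9 \cdot 0^{2} = 9 \cdot 0 = 0$)
$M = 7$ ($M = \sqrt{0 + 49} = \sqrt{49} = 7$)
$\left(z{\left(d \right)} - M\right)^{2} = \left(-7 - 7\right)^{2} = \left(-14\right)^{2} = 196$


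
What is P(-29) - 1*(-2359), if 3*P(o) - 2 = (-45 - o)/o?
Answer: 205307/87 ≈ 2359.9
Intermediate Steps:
P(o) = ⅔ + (-45 - o)/(3*o) (P(o) = ⅔ + ((-45 - o)/o)/3 = ⅔ + (-45 - o)/(3*o))
P(-29) - 1*(-2359) = (⅓)*(-45 - 29)/(-29) - 1*(-2359) = (⅓)*(-1/29)*(-74) + 2359 = 74/87 + 2359 = 205307/87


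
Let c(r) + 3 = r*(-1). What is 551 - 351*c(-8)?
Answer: -1204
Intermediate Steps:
c(r) = -3 - r (c(r) = -3 + r*(-1) = -3 - r)
551 - 351*c(-8) = 551 - 351*(-3 - 1*(-8)) = 551 - 351*(-3 + 8) = 551 - 351*5 = 551 - 1755 = -1204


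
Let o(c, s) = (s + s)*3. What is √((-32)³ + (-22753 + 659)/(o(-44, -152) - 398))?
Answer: I*√14051055415/655 ≈ 180.97*I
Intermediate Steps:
o(c, s) = 6*s (o(c, s) = (2*s)*3 = 6*s)
√((-32)³ + (-22753 + 659)/(o(-44, -152) - 398)) = √((-32)³ + (-22753 + 659)/(6*(-152) - 398)) = √(-32768 - 22094/(-912 - 398)) = √(-32768 - 22094/(-1310)) = √(-32768 - 22094*(-1/1310)) = √(-32768 + 11047/655) = √(-21451993/655) = I*√14051055415/655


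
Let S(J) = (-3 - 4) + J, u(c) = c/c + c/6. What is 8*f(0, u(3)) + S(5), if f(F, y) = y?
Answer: 10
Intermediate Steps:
u(c) = 1 + c/6 (u(c) = 1 + c*(⅙) = 1 + c/6)
S(J) = -7 + J
8*f(0, u(3)) + S(5) = 8*(1 + (⅙)*3) + (-7 + 5) = 8*(1 + ½) - 2 = 8*(3/2) - 2 = 12 - 2 = 10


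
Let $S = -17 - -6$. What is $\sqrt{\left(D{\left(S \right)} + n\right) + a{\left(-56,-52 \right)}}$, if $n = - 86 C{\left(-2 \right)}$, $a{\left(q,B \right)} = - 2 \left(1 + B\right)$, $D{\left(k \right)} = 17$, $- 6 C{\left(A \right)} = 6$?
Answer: $\sqrt{205} \approx 14.318$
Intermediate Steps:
$S = -11$ ($S = -17 + 6 = -11$)
$C{\left(A \right)} = -1$ ($C{\left(A \right)} = \left(- \frac{1}{6}\right) 6 = -1$)
$a{\left(q,B \right)} = -2 - 2 B$
$n = 86$ ($n = \left(-86\right) \left(-1\right) = 86$)
$\sqrt{\left(D{\left(S \right)} + n\right) + a{\left(-56,-52 \right)}} = \sqrt{\left(17 + 86\right) - -102} = \sqrt{103 + \left(-2 + 104\right)} = \sqrt{103 + 102} = \sqrt{205}$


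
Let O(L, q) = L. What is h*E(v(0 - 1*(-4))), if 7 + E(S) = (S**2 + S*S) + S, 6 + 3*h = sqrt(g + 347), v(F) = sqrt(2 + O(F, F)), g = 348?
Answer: -(5 + sqrt(6))*(6 - sqrt(695))/3 ≈ 50.564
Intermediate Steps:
v(F) = sqrt(2 + F)
h = -2 + sqrt(695)/3 (h = -2 + sqrt(348 + 347)/3 = -2 + sqrt(695)/3 ≈ 6.7876)
E(S) = -7 + S + 2*S**2 (E(S) = -7 + ((S**2 + S*S) + S) = -7 + ((S**2 + S**2) + S) = -7 + (2*S**2 + S) = -7 + (S + 2*S**2) = -7 + S + 2*S**2)
h*E(v(0 - 1*(-4))) = (-2 + sqrt(695)/3)*(-7 + sqrt(2 + (0 - 1*(-4))) + 2*(sqrt(2 + (0 - 1*(-4))))**2) = (-2 + sqrt(695)/3)*(-7 + sqrt(2 + (0 + 4)) + 2*(sqrt(2 + (0 + 4)))**2) = (-2 + sqrt(695)/3)*(-7 + sqrt(2 + 4) + 2*(sqrt(2 + 4))**2) = (-2 + sqrt(695)/3)*(-7 + sqrt(6) + 2*(sqrt(6))**2) = (-2 + sqrt(695)/3)*(-7 + sqrt(6) + 2*6) = (-2 + sqrt(695)/3)*(-7 + sqrt(6) + 12) = (-2 + sqrt(695)/3)*(5 + sqrt(6))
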